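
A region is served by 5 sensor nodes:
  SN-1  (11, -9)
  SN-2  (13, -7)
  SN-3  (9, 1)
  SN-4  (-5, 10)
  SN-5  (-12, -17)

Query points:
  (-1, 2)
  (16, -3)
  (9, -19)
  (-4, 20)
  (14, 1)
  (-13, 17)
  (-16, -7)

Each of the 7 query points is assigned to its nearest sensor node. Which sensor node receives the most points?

(-1, 2) — d² to each: SN-1:265, SN-2:277, SN-3:101, SN-4:80, SN-5:482 → nearest is SN-4
(16, -3) — d² to each: SN-1:61, SN-2:25, SN-3:65, SN-4:610, SN-5:980 → nearest is SN-2
(9, -19) — d² to each: SN-1:104, SN-2:160, SN-3:400, SN-4:1037, SN-5:445 → nearest is SN-1
(-4, 20) — d² to each: SN-1:1066, SN-2:1018, SN-3:530, SN-4:101, SN-5:1433 → nearest is SN-4
(14, 1) — d² to each: SN-1:109, SN-2:65, SN-3:25, SN-4:442, SN-5:1000 → nearest is SN-3
(-13, 17) — d² to each: SN-1:1252, SN-2:1252, SN-3:740, SN-4:113, SN-5:1157 → nearest is SN-4
(-16, -7) — d² to each: SN-1:733, SN-2:841, SN-3:689, SN-4:410, SN-5:116 → nearest is SN-5
Tally — SN-1:1, SN-2:1, SN-3:1, SN-4:3, SN-5:1. SN-4 captures the most (3).

SN-4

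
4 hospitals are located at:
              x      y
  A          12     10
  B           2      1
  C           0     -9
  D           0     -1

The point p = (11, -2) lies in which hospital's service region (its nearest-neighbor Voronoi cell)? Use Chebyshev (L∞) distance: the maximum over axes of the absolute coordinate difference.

B

d(p,A) = max(1, 12) = 12
d(p,B) = max(9, 3) = 9
d(p,C) = max(11, 7) = 11
d(p,D) = max(11, 1) = 11
The smallest is to B, so p lies in the Voronoi region of B.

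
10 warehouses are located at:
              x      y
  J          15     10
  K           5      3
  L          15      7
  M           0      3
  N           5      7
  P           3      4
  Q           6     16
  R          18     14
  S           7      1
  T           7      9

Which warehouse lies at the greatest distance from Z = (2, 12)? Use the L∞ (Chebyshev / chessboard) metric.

R

d(Z,J) = max(13, 2) = 13
d(Z,K) = max(3, 9) = 9
d(Z,L) = max(13, 5) = 13
d(Z,M) = max(2, 9) = 9
d(Z,N) = max(3, 5) = 5
d(Z,P) = max(1, 8) = 8
d(Z,Q) = max(4, 4) = 4
d(Z,R) = max(16, 2) = 16
d(Z,S) = max(5, 11) = 11
d(Z,T) = max(5, 3) = 5
The largest is to R.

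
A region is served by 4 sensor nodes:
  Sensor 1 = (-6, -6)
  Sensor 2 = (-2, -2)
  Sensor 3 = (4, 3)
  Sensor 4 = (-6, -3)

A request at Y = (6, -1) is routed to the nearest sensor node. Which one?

Since √ is increasing, it suffices to compare squared distances:
d²(Y, Sensor 1) = (6−(-6))² + (-1−(-6))² = 144 + 25 = 169
d²(Y, Sensor 2) = (6−(-2))² + (-1−(-2))² = 64 + 1 = 65
d²(Y, Sensor 3) = (6−4)² + (-1−3)² = 4 + 16 = 20
d²(Y, Sensor 4) = (6−(-6))² + (-1−(-3))² = 144 + 4 = 148
Minimum is at Sensor 3.

Sensor 3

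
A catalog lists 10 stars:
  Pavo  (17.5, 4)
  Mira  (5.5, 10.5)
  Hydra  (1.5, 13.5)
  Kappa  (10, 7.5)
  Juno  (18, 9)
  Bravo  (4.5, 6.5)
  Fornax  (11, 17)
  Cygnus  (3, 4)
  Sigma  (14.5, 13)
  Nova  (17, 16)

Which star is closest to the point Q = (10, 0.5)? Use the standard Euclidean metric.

Since √ is increasing, it suffices to compare squared distances:
d²(Q, Pavo) = (10−17.5)² + (0.5−4)² = 56.25 + 12.25 = 68.5
d²(Q, Mira) = (10−5.5)² + (0.5−10.5)² = 20.25 + 100 = 120.25
d²(Q, Hydra) = (10−1.5)² + (0.5−13.5)² = 72.25 + 169 = 241.25
d²(Q, Kappa) = (10−10)² + (0.5−7.5)² = 0 + 49 = 49
d²(Q, Juno) = (10−18)² + (0.5−9)² = 64 + 72.25 = 136.25
d²(Q, Bravo) = (10−4.5)² + (0.5−6.5)² = 30.25 + 36 = 66.25
d²(Q, Fornax) = (10−11)² + (0.5−17)² = 1 + 272.25 = 273.25
d²(Q, Cygnus) = (10−3)² + (0.5−4)² = 49 + 12.25 = 61.25
d²(Q, Sigma) = (10−14.5)² + (0.5−13)² = 20.25 + 156.25 = 176.5
d²(Q, Nova) = (10−17)² + (0.5−16)² = 49 + 240.25 = 289.25
Minimum is at Kappa.

Kappa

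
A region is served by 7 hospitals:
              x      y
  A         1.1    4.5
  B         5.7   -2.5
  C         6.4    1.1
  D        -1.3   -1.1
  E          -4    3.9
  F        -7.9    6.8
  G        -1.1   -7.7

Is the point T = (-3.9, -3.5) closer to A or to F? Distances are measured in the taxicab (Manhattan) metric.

d(T,A) = |-3.9−1.1| + |-3.5−4.5| = 5 + 8 = 13
d(T,F) = |-3.9−(-7.9)| + |-3.5−6.8| = 4 + 10.3 = 14.3
13 < 14.3, so A is closer.

A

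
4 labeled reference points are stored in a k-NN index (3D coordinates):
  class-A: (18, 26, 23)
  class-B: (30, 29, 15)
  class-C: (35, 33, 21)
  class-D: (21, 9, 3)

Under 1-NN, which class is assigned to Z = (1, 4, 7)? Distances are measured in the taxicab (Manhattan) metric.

class-D

d(Z, class-A) = |1−18| + |4−26| + |7−23| = 17 + 22 + 16 = 55
d(Z, class-B) = |1−30| + |4−29| + |7−15| = 29 + 25 + 8 = 62
d(Z, class-C) = |1−35| + |4−33| + |7−21| = 34 + 29 + 14 = 77
d(Z, class-D) = |1−21| + |4−9| + |7−3| = 20 + 5 + 4 = 29
The smallest is to class-D, so Z lies in the Voronoi region of class-D.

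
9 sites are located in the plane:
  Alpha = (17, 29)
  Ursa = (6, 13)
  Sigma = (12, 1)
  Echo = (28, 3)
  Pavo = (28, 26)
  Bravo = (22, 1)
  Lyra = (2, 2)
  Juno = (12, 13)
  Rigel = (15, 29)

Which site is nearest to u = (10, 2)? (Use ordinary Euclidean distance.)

Squared Euclidean distances:
d²(u, Alpha) = (10−17)² + (2−29)² = 49 + 729 = 778
d²(u, Ursa) = (10−6)² + (2−13)² = 16 + 121 = 137
d²(u, Sigma) = (10−12)² + (2−1)² = 4 + 1 = 5
d²(u, Echo) = (10−28)² + (2−3)² = 324 + 1 = 325
d²(u, Pavo) = (10−28)² + (2−26)² = 324 + 576 = 900
d²(u, Bravo) = (10−22)² + (2−1)² = 144 + 1 = 145
d²(u, Lyra) = (10−2)² + (2−2)² = 64 + 0 = 64
d²(u, Juno) = (10−12)² + (2−13)² = 4 + 121 = 125
d²(u, Rigel) = (10−15)² + (2−29)² = 25 + 729 = 754
Minimum is at Sigma.

Sigma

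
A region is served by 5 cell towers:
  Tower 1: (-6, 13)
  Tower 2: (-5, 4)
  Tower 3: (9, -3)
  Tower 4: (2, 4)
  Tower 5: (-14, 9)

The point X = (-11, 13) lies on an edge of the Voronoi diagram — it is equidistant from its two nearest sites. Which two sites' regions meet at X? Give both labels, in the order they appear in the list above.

Squared distances from X to each site:
d²(X, Tower 1) = 25 + 0 = 25
d²(X, Tower 2) = 36 + 81 = 117
d²(X, Tower 3) = 400 + 256 = 656
d²(X, Tower 4) = 169 + 81 = 250
d²(X, Tower 5) = 9 + 16 = 25
X is equidistant from Tower 1 and Tower 5 (both at squared distance 25), and every other site is strictly farther — so X lies on the Tower 1–Tower 5 Voronoi edge.

Tower 1 and Tower 5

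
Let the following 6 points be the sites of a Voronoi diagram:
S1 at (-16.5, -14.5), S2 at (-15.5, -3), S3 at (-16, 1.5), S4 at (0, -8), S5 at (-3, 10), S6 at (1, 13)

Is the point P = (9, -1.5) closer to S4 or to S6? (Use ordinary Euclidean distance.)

S4

Compare squared distances:
|PS4|² = (9−0)² + (-1.5−(-8))² = 81 + 42.25 = 123.25
|PS6|² = (9−1)² + (-1.5−13)² = 64 + 210.25 = 274.25
123.25 < 274.25, so S4 is closer.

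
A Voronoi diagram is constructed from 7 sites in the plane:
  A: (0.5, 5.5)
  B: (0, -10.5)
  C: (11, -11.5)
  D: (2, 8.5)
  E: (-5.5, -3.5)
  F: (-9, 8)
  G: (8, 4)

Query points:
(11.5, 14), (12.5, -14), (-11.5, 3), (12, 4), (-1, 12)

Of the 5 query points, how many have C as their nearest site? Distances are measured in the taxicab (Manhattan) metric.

(11.5, 14) — d to each: A:19.5, B:36, C:26, D:15, E:34.5, F:26.5, G:13.5 → nearest is G
(12.5, -14) — d to each: A:31.5, B:16, C:4, D:33, E:28.5, F:43.5, G:22.5 → nearest is C
(-11.5, 3) — d to each: A:14.5, B:25, C:37, D:19, E:12.5, F:7.5, G:20.5 → nearest is F
(12, 4) — d to each: A:13, B:26.5, C:16.5, D:14.5, E:25, F:25, G:4 → nearest is G
(-1, 12) — d to each: A:8, B:23.5, C:35.5, D:6.5, E:20, F:12, G:17 → nearest is D
1 of the 5 points has C as nearest.

1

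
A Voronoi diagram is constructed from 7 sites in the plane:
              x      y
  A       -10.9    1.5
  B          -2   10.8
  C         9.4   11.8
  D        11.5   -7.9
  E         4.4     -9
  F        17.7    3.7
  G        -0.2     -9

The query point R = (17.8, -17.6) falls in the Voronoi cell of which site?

D

Compare squared distances (the ordering matches that of the actual distances):
|RA|² = (17.8−(-10.9))² + (-17.6−1.5)² = 823.69 + 364.81 = 1188.5
|RB|² = (17.8−(-2))² + (-17.6−10.8)² = 392.04 + 806.56 = 1198.6
|RC|² = (17.8−9.4)² + (-17.6−11.8)² = 70.56 + 864.36 = 934.92
|RD|² = (17.8−11.5)² + (-17.6−(-7.9))² = 39.69 + 94.09 = 133.78
|RE|² = (17.8−4.4)² + (-17.6−(-9))² = 179.56 + 73.96 = 253.52
|RF|² = (17.8−17.7)² + (-17.6−3.7)² = 0.01 + 453.69 = 453.7
|RG|² = (17.8−(-0.2))² + (-17.6−(-9))² = 324 + 73.96 = 397.96
D is nearest.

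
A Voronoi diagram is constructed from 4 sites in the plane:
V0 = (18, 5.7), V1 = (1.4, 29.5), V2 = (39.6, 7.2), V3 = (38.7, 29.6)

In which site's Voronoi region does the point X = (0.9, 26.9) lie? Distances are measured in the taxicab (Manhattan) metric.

d(X,V0) = |0.9−18| + |26.9−5.7| = 17.1 + 21.2 = 38.3
d(X,V1) = |0.9−1.4| + |26.9−29.5| = 0.5 + 2.6 = 3.1
d(X,V2) = |0.9−39.6| + |26.9−7.2| = 38.7 + 19.7 = 58.4
d(X,V3) = |0.9−38.7| + |26.9−29.6| = 37.8 + 2.7 = 40.5
Minimum is at V1.

V1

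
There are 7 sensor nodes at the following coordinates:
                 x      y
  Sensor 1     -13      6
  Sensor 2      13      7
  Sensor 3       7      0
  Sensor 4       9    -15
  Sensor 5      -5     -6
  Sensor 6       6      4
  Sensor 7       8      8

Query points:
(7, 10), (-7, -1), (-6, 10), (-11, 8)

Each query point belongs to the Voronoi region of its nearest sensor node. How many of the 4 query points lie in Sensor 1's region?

(7, 10) — d² to each: Sensor 1:416, Sensor 2:45, Sensor 3:100, Sensor 4:629, Sensor 5:400, Sensor 6:37, Sensor 7:5 → nearest is Sensor 7
(-7, -1) — d² to each: Sensor 1:85, Sensor 2:464, Sensor 3:197, Sensor 4:452, Sensor 5:29, Sensor 6:194, Sensor 7:306 → nearest is Sensor 5
(-6, 10) — d² to each: Sensor 1:65, Sensor 2:370, Sensor 3:269, Sensor 4:850, Sensor 5:257, Sensor 6:180, Sensor 7:200 → nearest is Sensor 1
(-11, 8) — d² to each: Sensor 1:8, Sensor 2:577, Sensor 3:388, Sensor 4:929, Sensor 5:232, Sensor 6:305, Sensor 7:361 → nearest is Sensor 1
2 of the 4 points have Sensor 1 as nearest.

2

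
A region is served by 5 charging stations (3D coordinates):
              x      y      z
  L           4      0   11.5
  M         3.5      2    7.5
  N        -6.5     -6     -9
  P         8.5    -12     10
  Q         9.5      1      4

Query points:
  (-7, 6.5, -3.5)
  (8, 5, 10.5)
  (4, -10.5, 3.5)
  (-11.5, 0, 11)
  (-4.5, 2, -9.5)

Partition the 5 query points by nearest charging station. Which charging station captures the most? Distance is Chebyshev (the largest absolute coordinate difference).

(-7, 6.5, -3.5) — d to each: L:15, M:11, N:12.5, P:18.5, Q:16.5 → nearest is M
(8, 5, 10.5) — d to each: L:5, M:4.5, N:19.5, P:17, Q:6.5 → nearest is M
(4, -10.5, 3.5) — d to each: L:10.5, M:12.5, N:12.5, P:6.5, Q:11.5 → nearest is P
(-11.5, 0, 11) — d to each: L:15.5, M:15, N:20, P:20, Q:21 → nearest is M
(-4.5, 2, -9.5) — d to each: L:21, M:17, N:8, P:19.5, Q:14 → nearest is N
Tally — M:3, N:1, P:1. M captures the most (3).

M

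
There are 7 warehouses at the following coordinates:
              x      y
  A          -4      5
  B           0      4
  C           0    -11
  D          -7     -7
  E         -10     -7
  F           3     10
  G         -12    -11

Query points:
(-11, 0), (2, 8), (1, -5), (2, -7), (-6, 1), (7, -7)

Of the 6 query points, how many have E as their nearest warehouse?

1

(-11, 0) — d² to each: A:74, B:137, C:242, D:65, E:50, F:296, G:122 → nearest is E
(2, 8) — d² to each: A:45, B:20, C:365, D:306, E:369, F:5, G:557 → nearest is F
(1, -5) — d² to each: A:125, B:82, C:37, D:68, E:125, F:229, G:205 → nearest is C
(2, -7) — d² to each: A:180, B:125, C:20, D:81, E:144, F:290, G:212 → nearest is C
(-6, 1) — d² to each: A:20, B:45, C:180, D:65, E:80, F:162, G:180 → nearest is A
(7, -7) — d² to each: A:265, B:170, C:65, D:196, E:289, F:305, G:377 → nearest is C
1 of the 6 points has E as nearest.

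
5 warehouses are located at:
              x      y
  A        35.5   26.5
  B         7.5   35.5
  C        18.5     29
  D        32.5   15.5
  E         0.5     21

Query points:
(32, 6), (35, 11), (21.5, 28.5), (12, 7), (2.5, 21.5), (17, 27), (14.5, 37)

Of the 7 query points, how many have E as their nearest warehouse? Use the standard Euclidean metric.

(32, 6) — d² to each: A:432.5, B:1470.5, C:711.25, D:90.5, E:1217.25 → nearest is D
(35, 11) — d² to each: A:240.5, B:1356.5, C:596.25, D:26.5, E:1290.25 → nearest is D
(21.5, 28.5) — d² to each: A:200, B:245, C:9.25, D:290, E:497.25 → nearest is C
(12, 7) — d² to each: A:932.5, B:832.5, C:526.25, D:492.5, E:328.25 → nearest is E
(2.5, 21.5) — d² to each: A:1114, B:221, C:312.25, D:936, E:4.25 → nearest is E
(17, 27) — d² to each: A:342.5, B:162.5, C:6.25, D:372.5, E:308.25 → nearest is C
(14.5, 37) — d² to each: A:551.25, B:51.25, C:80, D:786.25, E:452 → nearest is B
2 of the 7 points have E as nearest.

2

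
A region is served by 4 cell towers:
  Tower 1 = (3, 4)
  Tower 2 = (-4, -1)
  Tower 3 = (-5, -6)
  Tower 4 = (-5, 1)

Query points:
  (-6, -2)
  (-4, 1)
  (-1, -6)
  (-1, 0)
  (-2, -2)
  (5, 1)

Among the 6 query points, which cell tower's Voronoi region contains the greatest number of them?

Tower 2

(-6, -2) — d² to each: Tower 1:117, Tower 2:5, Tower 3:17, Tower 4:10 → nearest is Tower 2
(-4, 1) — d² to each: Tower 1:58, Tower 2:4, Tower 3:50, Tower 4:1 → nearest is Tower 4
(-1, -6) — d² to each: Tower 1:116, Tower 2:34, Tower 3:16, Tower 4:65 → nearest is Tower 3
(-1, 0) — d² to each: Tower 1:32, Tower 2:10, Tower 3:52, Tower 4:17 → nearest is Tower 2
(-2, -2) — d² to each: Tower 1:61, Tower 2:5, Tower 3:25, Tower 4:18 → nearest is Tower 2
(5, 1) — d² to each: Tower 1:13, Tower 2:85, Tower 3:149, Tower 4:100 → nearest is Tower 1
Tally — Tower 1:1, Tower 2:3, Tower 3:1, Tower 4:1. Tower 2 captures the most (3).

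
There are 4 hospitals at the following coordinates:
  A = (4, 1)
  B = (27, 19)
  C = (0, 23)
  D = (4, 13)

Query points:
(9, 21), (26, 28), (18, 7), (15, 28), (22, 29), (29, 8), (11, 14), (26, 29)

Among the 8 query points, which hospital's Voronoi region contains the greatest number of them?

B

(9, 21) — d² to each: A:425, B:328, C:85, D:89 → nearest is C
(26, 28) — d² to each: A:1213, B:82, C:701, D:709 → nearest is B
(18, 7) — d² to each: A:232, B:225, C:580, D:232 → nearest is B
(15, 28) — d² to each: A:850, B:225, C:250, D:346 → nearest is B
(22, 29) — d² to each: A:1108, B:125, C:520, D:580 → nearest is B
(29, 8) — d² to each: A:674, B:125, C:1066, D:650 → nearest is B
(11, 14) — d² to each: A:218, B:281, C:202, D:50 → nearest is D
(26, 29) — d² to each: A:1268, B:101, C:712, D:740 → nearest is B
Tally — B:6, C:1, D:1. B captures the most (6).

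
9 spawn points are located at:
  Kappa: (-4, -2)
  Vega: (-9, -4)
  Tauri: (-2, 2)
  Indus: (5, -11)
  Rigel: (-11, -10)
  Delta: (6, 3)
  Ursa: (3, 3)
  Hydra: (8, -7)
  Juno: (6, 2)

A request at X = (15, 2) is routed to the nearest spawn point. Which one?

Juno

Squared Euclidean distances:
d²(X, Kappa) = (15−(-4))² + (2−(-2))² = 361 + 16 = 377
d²(X, Vega) = (15−(-9))² + (2−(-4))² = 576 + 36 = 612
d²(X, Tauri) = (15−(-2))² + (2−2)² = 289 + 0 = 289
d²(X, Indus) = (15−5)² + (2−(-11))² = 100 + 169 = 269
d²(X, Rigel) = (15−(-11))² + (2−(-10))² = 676 + 144 = 820
d²(X, Delta) = (15−6)² + (2−3)² = 81 + 1 = 82
d²(X, Ursa) = (15−3)² + (2−3)² = 144 + 1 = 145
d²(X, Hydra) = (15−8)² + (2−(-7))² = 49 + 81 = 130
d²(X, Juno) = (15−6)² + (2−2)² = 81 + 0 = 81
Juno is nearest.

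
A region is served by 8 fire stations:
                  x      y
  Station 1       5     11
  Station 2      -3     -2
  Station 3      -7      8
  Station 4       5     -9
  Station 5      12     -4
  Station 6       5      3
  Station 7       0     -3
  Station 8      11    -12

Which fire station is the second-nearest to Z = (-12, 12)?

Station 2

Compare squared distances (the ordering matches that of the actual distances):
d²(Z, Station 1) = 289 + 1 = 290
d²(Z, Station 2) = 81 + 196 = 277
d²(Z, Station 3) = 25 + 16 = 41
d²(Z, Station 4) = 289 + 441 = 730
d²(Z, Station 5) = 576 + 256 = 832
d²(Z, Station 6) = 289 + 81 = 370
d²(Z, Station 7) = 144 + 225 = 369
d²(Z, Station 8) = 529 + 576 = 1105
Sorted ascending: Station 3, Station 2, Station 1, … — the second-nearest is Station 2.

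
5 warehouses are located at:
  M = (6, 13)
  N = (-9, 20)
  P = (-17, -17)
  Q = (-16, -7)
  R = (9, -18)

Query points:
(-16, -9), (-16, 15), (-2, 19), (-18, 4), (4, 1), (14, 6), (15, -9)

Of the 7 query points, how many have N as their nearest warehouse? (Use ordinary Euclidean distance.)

(-16, -9) — d² to each: M:968, N:890, P:65, Q:4, R:706 → nearest is Q
(-16, 15) — d² to each: M:488, N:74, P:1025, Q:484, R:1714 → nearest is N
(-2, 19) — d² to each: M:100, N:50, P:1521, Q:872, R:1490 → nearest is N
(-18, 4) — d² to each: M:657, N:337, P:442, Q:125, R:1213 → nearest is Q
(4, 1) — d² to each: M:148, N:530, P:765, Q:464, R:386 → nearest is M
(14, 6) — d² to each: M:113, N:725, P:1490, Q:1069, R:601 → nearest is M
(15, -9) — d² to each: M:565, N:1417, P:1088, Q:965, R:117 → nearest is R
2 of the 7 points have N as nearest.

2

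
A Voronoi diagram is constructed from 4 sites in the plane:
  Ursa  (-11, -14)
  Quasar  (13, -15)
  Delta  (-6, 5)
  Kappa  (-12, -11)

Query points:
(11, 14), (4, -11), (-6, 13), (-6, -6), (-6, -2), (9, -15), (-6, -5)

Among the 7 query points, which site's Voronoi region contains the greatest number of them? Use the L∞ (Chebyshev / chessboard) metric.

Delta

(11, 14) — d to each: Ursa:28, Quasar:29, Delta:17, Kappa:25 → nearest is Delta
(4, -11) — d to each: Ursa:15, Quasar:9, Delta:16, Kappa:16 → nearest is Quasar
(-6, 13) — d to each: Ursa:27, Quasar:28, Delta:8, Kappa:24 → nearest is Delta
(-6, -6) — d to each: Ursa:8, Quasar:19, Delta:11, Kappa:6 → nearest is Kappa
(-6, -2) — d to each: Ursa:12, Quasar:19, Delta:7, Kappa:9 → nearest is Delta
(9, -15) — d to each: Ursa:20, Quasar:4, Delta:20, Kappa:21 → nearest is Quasar
(-6, -5) — d to each: Ursa:9, Quasar:19, Delta:10, Kappa:6 → nearest is Kappa
Tally — Quasar:2, Delta:3, Kappa:2. Delta captures the most (3).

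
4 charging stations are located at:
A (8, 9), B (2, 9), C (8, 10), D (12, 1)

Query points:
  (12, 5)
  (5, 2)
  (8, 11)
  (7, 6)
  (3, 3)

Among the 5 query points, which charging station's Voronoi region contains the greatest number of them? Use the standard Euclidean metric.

D

(12, 5) — d² to each: A:32, B:116, C:41, D:16 → nearest is D
(5, 2) — d² to each: A:58, B:58, C:73, D:50 → nearest is D
(8, 11) — d² to each: A:4, B:40, C:1, D:116 → nearest is C
(7, 6) — d² to each: A:10, B:34, C:17, D:50 → nearest is A
(3, 3) — d² to each: A:61, B:37, C:74, D:85 → nearest is B
Tally — A:1, B:1, C:1, D:2. D captures the most (2).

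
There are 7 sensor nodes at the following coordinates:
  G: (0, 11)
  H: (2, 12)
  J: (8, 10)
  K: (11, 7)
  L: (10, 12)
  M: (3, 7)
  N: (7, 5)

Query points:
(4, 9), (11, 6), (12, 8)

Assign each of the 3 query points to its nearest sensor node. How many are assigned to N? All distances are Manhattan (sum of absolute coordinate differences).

(4, 9) — d to each: G:6, H:5, J:5, K:9, L:9, M:3, N:7 → nearest is M
(11, 6) — d to each: G:16, H:15, J:7, K:1, L:7, M:9, N:5 → nearest is K
(12, 8) — d to each: G:15, H:14, J:6, K:2, L:6, M:10, N:8 → nearest is K
0 of the 3 points have N as nearest.

0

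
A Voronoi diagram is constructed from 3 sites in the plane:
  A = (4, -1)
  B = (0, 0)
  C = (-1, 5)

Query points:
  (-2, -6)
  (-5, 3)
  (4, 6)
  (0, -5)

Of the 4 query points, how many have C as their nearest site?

2

(-2, -6) — d² to each: A:61, B:40, C:122 → nearest is B
(-5, 3) — d² to each: A:97, B:34, C:20 → nearest is C
(4, 6) — d² to each: A:49, B:52, C:26 → nearest is C
(0, -5) — d² to each: A:32, B:25, C:101 → nearest is B
2 of the 4 points have C as nearest.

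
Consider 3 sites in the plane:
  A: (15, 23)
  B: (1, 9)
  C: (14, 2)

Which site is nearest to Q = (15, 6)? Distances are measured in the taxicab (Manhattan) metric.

C

d(Q,A) = |15−15| + |6−23| = 0 + 17 = 17
d(Q,B) = |15−1| + |6−9| = 14 + 3 = 17
d(Q,C) = |15−14| + |6−2| = 1 + 4 = 5
Minimum is at C.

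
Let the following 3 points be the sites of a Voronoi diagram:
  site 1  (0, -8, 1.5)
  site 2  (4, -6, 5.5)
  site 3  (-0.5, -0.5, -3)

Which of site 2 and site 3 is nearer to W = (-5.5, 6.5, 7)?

site 3

Compare squared distances:
d²(W, site 2) = (-5.5−4)² + (6.5−(-6))² + (7−5.5)² = 90.25 + 156.25 + 2.25 = 248.75
d²(W, site 3) = (-5.5−(-0.5))² + (6.5−(-0.5))² + (7−(-3))² = 25 + 49 + 100 = 174
248.75 > 174, so site 3 is closer.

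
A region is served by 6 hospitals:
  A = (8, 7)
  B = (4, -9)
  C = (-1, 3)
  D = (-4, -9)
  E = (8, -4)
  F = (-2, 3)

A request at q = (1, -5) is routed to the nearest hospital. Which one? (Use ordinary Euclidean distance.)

B

Squared Euclidean distances:
|qA|² = (1−8)² + (-5−7)² = 49 + 144 = 193
|qB|² = (1−4)² + (-5−(-9))² = 9 + 16 = 25
|qC|² = (1−(-1))² + (-5−3)² = 4 + 64 = 68
|qD|² = (1−(-4))² + (-5−(-9))² = 25 + 16 = 41
|qE|² = (1−8)² + (-5−(-4))² = 49 + 1 = 50
|qF|² = (1−(-2))² + (-5−3)² = 9 + 64 = 73
Minimum is at B.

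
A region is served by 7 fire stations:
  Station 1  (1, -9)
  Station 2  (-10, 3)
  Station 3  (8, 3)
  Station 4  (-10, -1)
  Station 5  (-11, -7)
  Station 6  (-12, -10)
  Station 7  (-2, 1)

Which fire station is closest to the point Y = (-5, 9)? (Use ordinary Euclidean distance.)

Squared Euclidean distances:
d²(Y, Station 1) = (-5−1)² + (9−(-9))² = 36 + 324 = 360
d²(Y, Station 2) = (-5−(-10))² + (9−3)² = 25 + 36 = 61
d²(Y, Station 3) = (-5−8)² + (9−3)² = 169 + 36 = 205
d²(Y, Station 4) = (-5−(-10))² + (9−(-1))² = 25 + 100 = 125
d²(Y, Station 5) = (-5−(-11))² + (9−(-7))² = 36 + 256 = 292
d²(Y, Station 6) = (-5−(-12))² + (9−(-10))² = 49 + 361 = 410
d²(Y, Station 7) = (-5−(-2))² + (9−1)² = 9 + 64 = 73
Minimum is at Station 2.

Station 2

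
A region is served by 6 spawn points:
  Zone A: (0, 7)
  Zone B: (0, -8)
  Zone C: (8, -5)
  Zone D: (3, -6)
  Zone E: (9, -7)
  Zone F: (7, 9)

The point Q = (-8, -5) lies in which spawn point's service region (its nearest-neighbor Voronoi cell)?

Since √ is increasing, it suffices to compare squared distances:
d²(Q, Zone A) = (-8−0)² + (-5−7)² = 64 + 144 = 208
d²(Q, Zone B) = (-8−0)² + (-5−(-8))² = 64 + 9 = 73
d²(Q, Zone C) = (-8−8)² + (-5−(-5))² = 256 + 0 = 256
d²(Q, Zone D) = (-8−3)² + (-5−(-6))² = 121 + 1 = 122
d²(Q, Zone E) = (-8−9)² + (-5−(-7))² = 289 + 4 = 293
d²(Q, Zone F) = (-8−7)² + (-5−9)² = 225 + 196 = 421
Zone B is nearest.

Zone B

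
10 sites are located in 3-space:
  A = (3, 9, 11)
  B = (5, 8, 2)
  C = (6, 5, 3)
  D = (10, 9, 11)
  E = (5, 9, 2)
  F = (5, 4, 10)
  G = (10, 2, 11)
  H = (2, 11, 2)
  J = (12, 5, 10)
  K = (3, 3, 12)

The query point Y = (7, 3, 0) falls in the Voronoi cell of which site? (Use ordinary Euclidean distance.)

Since √ is increasing, it suffices to compare squared distances:
|YA|² = (7−3)² + (3−9)² + (0−11)² = 16 + 36 + 121 = 173
|YB|² = (7−5)² + (3−8)² + (0−2)² = 4 + 25 + 4 = 33
|YC|² = (7−6)² + (3−5)² + (0−3)² = 1 + 4 + 9 = 14
|YD|² = (7−10)² + (3−9)² + (0−11)² = 9 + 36 + 121 = 166
|YE|² = (7−5)² + (3−9)² + (0−2)² = 4 + 36 + 4 = 44
|YF|² = (7−5)² + (3−4)² + (0−10)² = 4 + 1 + 100 = 105
|YG|² = (7−10)² + (3−2)² + (0−11)² = 9 + 1 + 121 = 131
|YH|² = (7−2)² + (3−11)² + (0−2)² = 25 + 64 + 4 = 93
|YJ|² = (7−12)² + (3−5)² + (0−10)² = 25 + 4 + 100 = 129
|YK|² = (7−3)² + (3−3)² + (0−12)² = 16 + 0 + 144 = 160
Minimum is at C.

C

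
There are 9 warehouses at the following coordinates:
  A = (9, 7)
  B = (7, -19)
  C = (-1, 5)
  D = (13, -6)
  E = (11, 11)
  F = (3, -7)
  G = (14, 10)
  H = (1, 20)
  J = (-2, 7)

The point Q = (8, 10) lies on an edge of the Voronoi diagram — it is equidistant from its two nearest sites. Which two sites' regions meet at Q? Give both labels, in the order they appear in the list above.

Squared distances from Q to each site:
|QA|² = 1 + 9 = 10
|QB|² = 1 + 841 = 842
|QC|² = 81 + 25 = 106
|QD|² = 25 + 256 = 281
|QE|² = 9 + 1 = 10
|QF|² = 25 + 289 = 314
|QG|² = 36 + 0 = 36
|QH|² = 49 + 100 = 149
|QJ|² = 100 + 9 = 109
Q is equidistant from A and E (both at squared distance 10), and every other site is strictly farther — so Q lies on the A–E Voronoi edge.

A and E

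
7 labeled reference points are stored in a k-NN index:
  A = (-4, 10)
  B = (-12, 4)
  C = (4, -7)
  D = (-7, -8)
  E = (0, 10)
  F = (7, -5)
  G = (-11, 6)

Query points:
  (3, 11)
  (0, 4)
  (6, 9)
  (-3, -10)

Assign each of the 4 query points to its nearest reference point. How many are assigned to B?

(3, 11) — d² to each: A:50, B:274, C:325, D:461, E:10, F:272, G:221 → nearest is E
(0, 4) — d² to each: A:52, B:144, C:137, D:193, E:36, F:130, G:125 → nearest is E
(6, 9) — d² to each: A:101, B:349, C:260, D:458, E:37, F:197, G:298 → nearest is E
(-3, -10) — d² to each: A:401, B:277, C:58, D:20, E:409, F:125, G:320 → nearest is D
0 of the 4 points have B as nearest.

0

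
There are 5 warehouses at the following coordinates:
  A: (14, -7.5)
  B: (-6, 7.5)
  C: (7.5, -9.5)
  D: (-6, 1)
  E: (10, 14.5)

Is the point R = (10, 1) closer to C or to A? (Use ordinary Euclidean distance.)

A

Compare squared distances:
|RC|² = (10−7.5)² + (1−(-9.5))² = 6.25 + 110.25 = 116.5
|RA|² = (10−14)² + (1−(-7.5))² = 16 + 72.25 = 88.25
116.5 > 88.25, so A is closer.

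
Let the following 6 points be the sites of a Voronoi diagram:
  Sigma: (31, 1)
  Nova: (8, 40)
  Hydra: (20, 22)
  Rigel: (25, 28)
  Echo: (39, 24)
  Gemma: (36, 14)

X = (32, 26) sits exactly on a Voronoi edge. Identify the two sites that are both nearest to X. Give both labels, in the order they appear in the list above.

Rigel and Echo

Squared distances from X to each site:
d²(X, Sigma) = (32−31)² + (26−1)² = 1 + 625 = 626
d²(X, Nova) = (32−8)² + (26−40)² = 576 + 196 = 772
d²(X, Hydra) = (32−20)² + (26−22)² = 144 + 16 = 160
d²(X, Rigel) = (32−25)² + (26−28)² = 49 + 4 = 53
d²(X, Echo) = (32−39)² + (26−24)² = 49 + 4 = 53
d²(X, Gemma) = (32−36)² + (26−14)² = 16 + 144 = 160
X is equidistant from Rigel and Echo (both at squared distance 53), and every other site is strictly farther — so X lies on the Rigel–Echo Voronoi edge.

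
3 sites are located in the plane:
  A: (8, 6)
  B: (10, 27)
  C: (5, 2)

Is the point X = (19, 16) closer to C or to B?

B

Compare squared distances:
|XC|² = (19−5)² + (16−2)² = 196 + 196 = 392
|XB|² = (19−10)² + (16−27)² = 81 + 121 = 202
392 > 202, so B is closer.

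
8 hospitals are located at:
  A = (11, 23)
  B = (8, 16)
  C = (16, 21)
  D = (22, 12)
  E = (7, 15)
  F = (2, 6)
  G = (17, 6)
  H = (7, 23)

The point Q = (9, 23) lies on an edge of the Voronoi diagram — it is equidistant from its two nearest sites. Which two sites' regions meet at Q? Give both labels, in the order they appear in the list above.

A and H

Squared distances from Q to each site:
|QA|² = (9−11)² + (23−23)² = 4 + 0 = 4
|QB|² = (9−8)² + (23−16)² = 1 + 49 = 50
|QC|² = (9−16)² + (23−21)² = 49 + 4 = 53
|QD|² = (9−22)² + (23−12)² = 169 + 121 = 290
|QE|² = (9−7)² + (23−15)² = 4 + 64 = 68
|QF|² = (9−2)² + (23−6)² = 49 + 289 = 338
|QG|² = (9−17)² + (23−6)² = 64 + 289 = 353
|QH|² = (9−7)² + (23−23)² = 4 + 0 = 4
Q is equidistant from A and H (both at squared distance 4), and every other site is strictly farther — so Q lies on the A–H Voronoi edge.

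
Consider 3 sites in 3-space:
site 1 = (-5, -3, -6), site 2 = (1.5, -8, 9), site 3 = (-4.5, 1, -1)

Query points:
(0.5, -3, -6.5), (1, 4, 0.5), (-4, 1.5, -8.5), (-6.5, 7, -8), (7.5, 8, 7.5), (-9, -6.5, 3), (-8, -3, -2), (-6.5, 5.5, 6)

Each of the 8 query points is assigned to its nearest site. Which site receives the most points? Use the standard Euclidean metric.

(0.5, -3, -6.5) — d² to each: site 1:30.5, site 2:266.25, site 3:71.25 → nearest is site 1
(1, 4, 0.5) — d² to each: site 1:127.25, site 2:216.5, site 3:41.5 → nearest is site 3
(-4, 1.5, -8.5) — d² to each: site 1:27.5, site 2:426.75, site 3:56.75 → nearest is site 1
(-6.5, 7, -8) — d² to each: site 1:106.25, site 2:578, site 3:89 → nearest is site 3
(7.5, 8, 7.5) — d² to each: site 1:459.5, site 2:294.25, site 3:265.25 → nearest is site 3
(-9, -6.5, 3) — d² to each: site 1:109.25, site 2:148.5, site 3:92.5 → nearest is site 3
(-8, -3, -2) — d² to each: site 1:25, site 2:236.25, site 3:29.25 → nearest is site 1
(-6.5, 5.5, 6) — d² to each: site 1:218.5, site 2:255.25, site 3:73.25 → nearest is site 3
Tally — site 1:3, site 3:5. site 3 captures the most (5).

site 3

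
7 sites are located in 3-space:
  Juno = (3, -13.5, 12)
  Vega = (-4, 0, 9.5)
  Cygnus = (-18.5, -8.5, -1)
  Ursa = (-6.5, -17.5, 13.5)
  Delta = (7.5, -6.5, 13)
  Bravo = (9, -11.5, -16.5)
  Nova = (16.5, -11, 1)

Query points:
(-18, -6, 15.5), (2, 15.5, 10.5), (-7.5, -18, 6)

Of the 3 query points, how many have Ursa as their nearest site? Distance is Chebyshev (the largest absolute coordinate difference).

2

(-18, -6, 15.5) — d to each: Juno:21, Vega:14, Cygnus:16.5, Ursa:11.5, Delta:25.5, Bravo:32, Nova:34.5 → nearest is Ursa
(2, 15.5, 10.5) — d to each: Juno:29, Vega:15.5, Cygnus:24, Ursa:33, Delta:22, Bravo:27, Nova:26.5 → nearest is Vega
(-7.5, -18, 6) — d to each: Juno:10.5, Vega:18, Cygnus:11, Ursa:7.5, Delta:15, Bravo:22.5, Nova:24 → nearest is Ursa
2 of the 3 points have Ursa as nearest.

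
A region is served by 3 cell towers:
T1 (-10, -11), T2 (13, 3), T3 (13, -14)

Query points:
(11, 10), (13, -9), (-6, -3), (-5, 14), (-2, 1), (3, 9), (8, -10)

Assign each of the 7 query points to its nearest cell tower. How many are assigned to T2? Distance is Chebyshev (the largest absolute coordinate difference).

(11, 10) — d to each: T1:21, T2:7, T3:24 → nearest is T2
(13, -9) — d to each: T1:23, T2:12, T3:5 → nearest is T3
(-6, -3) — d to each: T1:8, T2:19, T3:19 → nearest is T1
(-5, 14) — d to each: T1:25, T2:18, T3:28 → nearest is T2
(-2, 1) — d to each: T1:12, T2:15, T3:15 → nearest is T1
(3, 9) — d to each: T1:20, T2:10, T3:23 → nearest is T2
(8, -10) — d to each: T1:18, T2:13, T3:5 → nearest is T3
3 of the 7 points have T2 as nearest.

3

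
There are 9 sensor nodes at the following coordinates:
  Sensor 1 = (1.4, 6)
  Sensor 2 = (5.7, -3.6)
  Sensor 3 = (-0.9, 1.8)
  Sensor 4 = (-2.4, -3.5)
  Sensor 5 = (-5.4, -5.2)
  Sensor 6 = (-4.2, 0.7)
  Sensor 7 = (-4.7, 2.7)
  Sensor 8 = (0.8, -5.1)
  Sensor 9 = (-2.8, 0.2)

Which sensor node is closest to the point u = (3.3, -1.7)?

Sensor 2

Squared Euclidean distances:
d²(u, Sensor 1) = 3.61 + 59.29 = 62.9
d²(u, Sensor 2) = 5.76 + 3.61 = 9.37
d²(u, Sensor 3) = 17.64 + 12.25 = 29.89
d²(u, Sensor 4) = 32.49 + 3.24 = 35.73
d²(u, Sensor 5) = 75.69 + 12.25 = 87.94
d²(u, Sensor 6) = 56.25 + 5.76 = 62.01
d²(u, Sensor 7) = 64 + 19.36 = 83.36
d²(u, Sensor 8) = 6.25 + 11.56 = 17.81
d²(u, Sensor 9) = 37.21 + 3.61 = 40.82
The smallest is to Sensor 2, so u lies in the Voronoi region of Sensor 2.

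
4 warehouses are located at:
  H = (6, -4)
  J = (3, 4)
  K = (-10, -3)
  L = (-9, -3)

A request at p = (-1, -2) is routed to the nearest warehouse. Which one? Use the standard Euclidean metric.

J

Squared Euclidean distances:
|pH|² = (-1−6)² + (-2−(-4))² = 49 + 4 = 53
|pJ|² = (-1−3)² + (-2−4)² = 16 + 36 = 52
|pK|² = (-1−(-10))² + (-2−(-3))² = 81 + 1 = 82
|pL|² = (-1−(-9))² + (-2−(-3))² = 64 + 1 = 65
Minimum is at J.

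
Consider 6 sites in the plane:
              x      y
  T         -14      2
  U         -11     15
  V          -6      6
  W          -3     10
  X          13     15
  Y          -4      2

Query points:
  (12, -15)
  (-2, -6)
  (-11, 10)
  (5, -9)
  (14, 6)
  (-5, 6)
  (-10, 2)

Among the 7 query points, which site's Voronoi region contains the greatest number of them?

(12, -15) — d² to each: T:965, U:1429, V:765, W:850, X:901, Y:545 → nearest is Y
(-2, -6) — d² to each: T:208, U:522, V:160, W:257, X:666, Y:68 → nearest is Y
(-11, 10) — d² to each: T:73, U:25, V:41, W:64, X:601, Y:113 → nearest is U
(5, -9) — d² to each: T:482, U:832, V:346, W:425, X:640, Y:202 → nearest is Y
(14, 6) — d² to each: T:800, U:706, V:400, W:305, X:82, Y:340 → nearest is X
(-5, 6) — d² to each: T:97, U:117, V:1, W:20, X:405, Y:17 → nearest is V
(-10, 2) — d² to each: T:16, U:170, V:32, W:113, X:698, Y:36 → nearest is T
Tally — T:1, U:1, V:1, X:1, Y:3. Y captures the most (3).

Y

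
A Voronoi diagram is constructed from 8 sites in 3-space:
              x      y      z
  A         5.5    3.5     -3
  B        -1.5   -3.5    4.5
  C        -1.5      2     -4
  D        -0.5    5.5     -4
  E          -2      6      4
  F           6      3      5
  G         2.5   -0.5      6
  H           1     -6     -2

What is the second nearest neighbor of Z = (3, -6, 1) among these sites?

Since √ is increasing, it suffices to compare squared distances:
|ZA|² = 6.25 + 90.25 + 16 = 112.5
|ZB|² = 20.25 + 6.25 + 12.25 = 38.75
|ZC|² = 20.25 + 64 + 25 = 109.25
|ZD|² = 12.25 + 132.25 + 25 = 169.5
|ZE|² = 25 + 144 + 9 = 178
|ZF|² = 9 + 81 + 16 = 106
|ZG|² = 0.25 + 30.25 + 25 = 55.5
|ZH|² = 4 + 0 + 9 = 13
Sorted ascending: H, B, G, … — the second-nearest is B.

B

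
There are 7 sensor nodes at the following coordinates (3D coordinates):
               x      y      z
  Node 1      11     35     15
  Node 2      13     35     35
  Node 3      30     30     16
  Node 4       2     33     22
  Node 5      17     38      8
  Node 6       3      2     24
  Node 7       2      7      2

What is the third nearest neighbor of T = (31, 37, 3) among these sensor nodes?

Squared Euclidean distances:
d²(T, Node 1) = (31−11)² + (37−35)² + (3−15)² = 400 + 4 + 144 = 548
d²(T, Node 2) = (31−13)² + (37−35)² + (3−35)² = 324 + 4 + 1024 = 1352
d²(T, Node 3) = (31−30)² + (37−30)² + (3−16)² = 1 + 49 + 169 = 219
d²(T, Node 4) = (31−2)² + (37−33)² + (3−22)² = 841 + 16 + 361 = 1218
d²(T, Node 5) = (31−17)² + (37−38)² + (3−8)² = 196 + 1 + 25 = 222
d²(T, Node 6) = (31−3)² + (37−2)² + (3−24)² = 784 + 1225 + 441 = 2450
d²(T, Node 7) = (31−2)² + (37−7)² + (3−2)² = 841 + 900 + 1 = 1742
Sorted ascending: Node 3, Node 5, Node 1, Node 4, … — the third-nearest is Node 1.

Node 1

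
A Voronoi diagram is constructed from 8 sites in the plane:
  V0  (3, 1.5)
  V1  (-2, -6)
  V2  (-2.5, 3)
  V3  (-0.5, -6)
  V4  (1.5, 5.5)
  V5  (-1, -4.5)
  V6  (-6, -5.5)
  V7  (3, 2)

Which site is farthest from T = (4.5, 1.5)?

V6

Since √ is increasing, it suffices to compare squared distances:
|TV0|² = (4.5−3)² + (1.5−1.5)² = 2.25 + 0 = 2.25
|TV1|² = (4.5−(-2))² + (1.5−(-6))² = 42.25 + 56.25 = 98.5
|TV2|² = (4.5−(-2.5))² + (1.5−3)² = 49 + 2.25 = 51.25
|TV3|² = (4.5−(-0.5))² + (1.5−(-6))² = 25 + 56.25 = 81.25
|TV4|² = (4.5−1.5)² + (1.5−5.5)² = 9 + 16 = 25
|TV5|² = (4.5−(-1))² + (1.5−(-4.5))² = 30.25 + 36 = 66.25
|TV6|² = (4.5−(-6))² + (1.5−(-5.5))² = 110.25 + 49 = 159.25
|TV7|² = (4.5−3)² + (1.5−2)² = 2.25 + 0.25 = 2.5
The largest is to V6.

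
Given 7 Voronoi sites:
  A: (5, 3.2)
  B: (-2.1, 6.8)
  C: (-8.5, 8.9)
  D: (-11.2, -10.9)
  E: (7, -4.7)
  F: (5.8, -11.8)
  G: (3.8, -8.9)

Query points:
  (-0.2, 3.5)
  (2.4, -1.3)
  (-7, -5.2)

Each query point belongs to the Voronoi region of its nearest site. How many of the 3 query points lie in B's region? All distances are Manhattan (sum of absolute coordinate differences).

(-0.2, 3.5) — d to each: A:5.5, B:5.2, C:13.7, D:25.4, E:15.4, F:21.3, G:16.4 → nearest is B
(2.4, -1.3) — d to each: A:7.1, B:12.6, C:21.1, D:23.2, E:8, F:13.9, G:9 → nearest is A
(-7, -5.2) — d to each: A:20.4, B:16.9, C:15.6, D:9.9, E:14.5, F:19.4, G:14.5 → nearest is D
1 of the 3 points has B as nearest.

1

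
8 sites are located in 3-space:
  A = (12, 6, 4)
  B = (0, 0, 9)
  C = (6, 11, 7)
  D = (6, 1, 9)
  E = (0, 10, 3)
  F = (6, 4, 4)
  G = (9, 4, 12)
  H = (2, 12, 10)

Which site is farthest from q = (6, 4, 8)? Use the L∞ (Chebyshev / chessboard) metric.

d(q,A) = max(6, 2, 4) = 6
d(q,B) = max(6, 4, 1) = 6
d(q,C) = max(0, 7, 1) = 7
d(q,D) = max(0, 3, 1) = 3
d(q,E) = max(6, 6, 5) = 6
d(q,F) = max(0, 0, 4) = 4
d(q,G) = max(3, 0, 4) = 4
d(q,H) = max(4, 8, 2) = 8
The largest is to H.

H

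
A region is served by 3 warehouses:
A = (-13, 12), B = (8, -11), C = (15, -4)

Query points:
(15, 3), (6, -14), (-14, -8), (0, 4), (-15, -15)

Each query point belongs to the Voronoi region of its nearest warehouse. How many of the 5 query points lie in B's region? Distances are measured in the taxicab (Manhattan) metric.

2

(15, 3) — d to each: A:37, B:21, C:7 → nearest is C
(6, -14) — d to each: A:45, B:5, C:19 → nearest is B
(-14, -8) — d to each: A:21, B:25, C:33 → nearest is A
(0, 4) — d to each: A:21, B:23, C:23 → nearest is A
(-15, -15) — d to each: A:29, B:27, C:41 → nearest is B
2 of the 5 points have B as nearest.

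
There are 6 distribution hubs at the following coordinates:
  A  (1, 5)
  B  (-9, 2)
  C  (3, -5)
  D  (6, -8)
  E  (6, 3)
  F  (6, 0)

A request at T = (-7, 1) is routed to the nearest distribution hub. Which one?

B

Since √ is increasing, it suffices to compare squared distances:
|TA|² = (-7−1)² + (1−5)² = 64 + 16 = 80
|TB|² = (-7−(-9))² + (1−2)² = 4 + 1 = 5
|TC|² = (-7−3)² + (1−(-5))² = 100 + 36 = 136
|TD|² = (-7−6)² + (1−(-8))² = 169 + 81 = 250
|TE|² = (-7−6)² + (1−3)² = 169 + 4 = 173
|TF|² = (-7−6)² + (1−0)² = 169 + 1 = 170
B is nearest.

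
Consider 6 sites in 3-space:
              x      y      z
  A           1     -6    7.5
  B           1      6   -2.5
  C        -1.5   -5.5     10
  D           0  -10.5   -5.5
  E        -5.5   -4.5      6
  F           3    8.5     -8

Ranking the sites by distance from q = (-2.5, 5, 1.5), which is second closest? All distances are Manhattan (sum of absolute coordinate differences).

d(q,A) = |-2.5−1| + |5−(-6)| + |1.5−7.5| = 3.5 + 11 + 6 = 20.5
d(q,B) = |-2.5−1| + |5−6| + |1.5−(-2.5)| = 3.5 + 1 + 4 = 8.5
d(q,C) = |-2.5−(-1.5)| + |5−(-5.5)| + |1.5−10| = 1 + 10.5 + 8.5 = 20
d(q,D) = |-2.5−0| + |5−(-10.5)| + |1.5−(-5.5)| = 2.5 + 15.5 + 7 = 25
d(q,E) = |-2.5−(-5.5)| + |5−(-4.5)| + |1.5−6| = 3 + 9.5 + 4.5 = 17
d(q,F) = |-2.5−3| + |5−8.5| + |1.5−(-8)| = 5.5 + 3.5 + 9.5 = 18.5
Sorted ascending: B, E, F, … — the second-nearest is E.

E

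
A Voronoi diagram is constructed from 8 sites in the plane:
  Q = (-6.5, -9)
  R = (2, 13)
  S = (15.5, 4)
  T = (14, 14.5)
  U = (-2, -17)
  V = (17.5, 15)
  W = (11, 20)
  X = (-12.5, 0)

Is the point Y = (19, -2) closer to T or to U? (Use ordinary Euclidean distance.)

T

Compare squared distances:
|YT|² = (19−14)² + (-2−14.5)² = 25 + 272.25 = 297.25
|YU|² = (19−(-2))² + (-2−(-17))² = 441 + 225 = 666
297.25 < 666, so T is closer.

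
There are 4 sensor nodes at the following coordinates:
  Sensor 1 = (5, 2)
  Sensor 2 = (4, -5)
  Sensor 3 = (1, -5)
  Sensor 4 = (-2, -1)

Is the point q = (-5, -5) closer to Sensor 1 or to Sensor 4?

Compare squared distances:
d²(q, Sensor 1) = (-5−5)² + (-5−2)² = 100 + 49 = 149
d²(q, Sensor 4) = (-5−(-2))² + (-5−(-1))² = 9 + 16 = 25
149 > 25, so Sensor 4 is closer.

Sensor 4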